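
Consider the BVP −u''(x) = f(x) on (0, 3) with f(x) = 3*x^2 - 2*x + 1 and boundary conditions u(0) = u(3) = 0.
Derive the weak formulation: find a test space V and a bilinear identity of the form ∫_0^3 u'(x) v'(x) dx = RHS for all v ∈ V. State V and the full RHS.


V = H^1_0(0, 3) (so v(0) = v(3) = 0); weak form: ∫_0^3 u'v' dx = ∫_0^3 (3*x^2 - 2*x + 1) v dx for all v ∈ V.

Multiply both sides by a test function v and integrate from 0 to 3:
  ∫_0^3 −u''(x) v(x) dx = ∫_0^3 f(x) v(x) dx.
Integrate the LHS by parts once:
  ∫_0^3 −u'' v dx = −[u'(x) v(x)]_0^3 + ∫_0^3 u'(x) v'(x) dx.
Thus ∫_0^3 u'(x) v'(x) dx = ∫_0^3 f(x) v(x) dx + [u'(x) v(x)]_0^3.
Choose V so that boundary terms are either known or forced to vanish.
u is Dirichlet: u(0) = u(3) = 0. Let V = H^1_0(0, 3); then v(0) = v(3) = 0, and [u' v]_0^3 = 0.
Weak formulation: find u (satisfying any essential BC) such that ∫_0^3 u'(x) v'(x) dx = ∫_0^3 f v dx for all v ∈ V.
Substituting f(x) = 3*x^2 - 2*x + 1, the right-hand side is ∫_0^3 (3*x^2 - 2*x + 1) v dx.


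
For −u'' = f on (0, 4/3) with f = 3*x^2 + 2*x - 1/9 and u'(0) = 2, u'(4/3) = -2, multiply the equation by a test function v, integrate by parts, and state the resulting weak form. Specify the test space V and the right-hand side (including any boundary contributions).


V = H^1(0, 4/3) (v unrestricted at boundary; u is determined up to an additive constant); weak form: ∫_0^4/3 u'v' dx = ∫_0^4/3 (3*x^2 + 2*x - 1/9) v dx − 2·v(4/3) − 2·v(0) for all v ∈ V.

Multiply both sides by a test function v and integrate from 0 to 4/3:
  ∫_0^4/3 −u''(x) v(x) dx = ∫_0^4/3 f(x) v(x) dx.
Integrate the LHS by parts once:
  ∫_0^4/3 −u'' v dx = −[u'(x) v(x)]_0^4/3 + ∫_0^4/3 u'(x) v'(x) dx.
Thus ∫_0^4/3 u'(x) v'(x) dx = ∫_0^4/3 f(x) v(x) dx + [u'(x) v(x)]_0^4/3.
Choose V so that boundary terms are either known or forced to vanish.
u has inhomogeneous Neumann u'(0) = 2, u'(4/3) = -2. [u' v]_0^4/3 = (-2)·v(4/3) − (2)·v(0) = − 2·v(4/3) − 2·v(0). Take V = H^1(0, 4/3); boundary term becomes part of RHS.
Weak formulation: find u (satisfying any essential BC) such that ∫_0^4/3 u'(x) v'(x) dx = ∫_0^4/3 f v dx − 2·v(4/3) − 2·v(0) for all v ∈ V (Neumann data are natural BCs: they enter the RHS as boundary terms).
Substituting f(x) = 3*x^2 + 2*x - 1/9, the right-hand side is ∫_0^4/3 (3*x^2 + 2*x - 1/9) v dx − 2·v(4/3) − 2·v(0).
Compatibility check (pure Neumann): taking v ≡ 1 ∈ V gives 0 = ∫_0^4/3 f dx + (-2) − (2), i.e. ∫_0^4/3 f dx must equal u'(0) − u'(4/3) = 4. Indeed ∫_0^4/3 (3*x^2 + 2*x - 1/9) dx = 4, so the data are compatible. The solution is then unique only up to an additive constant (fix it e.g. by requiring ∫_0^4/3 u dx = 0).


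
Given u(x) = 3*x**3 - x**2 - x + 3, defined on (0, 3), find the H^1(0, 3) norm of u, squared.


||u||_{H^1}^2 = 185586/35

The H^1 norm (squared) on an interval (0, L) is
  ||u||_{H^1}^2 = ∫_0^L u(x)^2 dx + ∫_0^L u'(x)^2 dx.
Compute u'(x) = 9*x**2 - 2*x - 1.
Then u(x)^2 = 9*x**6 - 6*x**5 - 5*x**4 + 20*x**3 - 5*x**2 - 6*x + 9 and u'(x)^2 = 81*x**4 - 36*x**3 - 14*x**2 + 4*x + 1.
Integrate each monomial from 0 to 3 using ∫_0^3 c·x^n dx = c·3^(n+1)/(n+1):
  ∫_0^3 u(x)^2 dx = ∫_0^3 (9*x^6 - 6*x^5 - 5*x^4 + 20*x^3 - 5*x^2 - 6*x + 9) dx. Term by term:
    ∫_0^3 9*x^6 dx = 19683/7;  ∫_0^3 -6*x^5 dx = -729;  ∫_0^3 -5*x^4 dx = -243;
    ∫_0^3 20*x^3 dx = 405;  ∫_0^3 -5*x^2 dx = -45;  ∫_0^3 -6*x dx = -27;
    ∫_0^3 9 dx = 27.
  Sum: 19683/7 − 729 − 243 + 405 − 45 − 27 + 27 = 15399/7.
  ∫_0^3 u'(x)^2 dx = ∫_0^3 (81*x^4 - 36*x^3 - 14*x^2 + 4*x + 1) dx. Term by term:
    ∫_0^3 81*x^4 dx = 19683/5;  ∫_0^3 -36*x^3 dx = -729;  ∫_0^3 -14*x^2 dx = -126;
    ∫_0^3 4*x dx = 18;  ∫_0^3 1 dx = 3.
  Sum: 19683/5 − 729 − 126 + 18 + 3 = 15513/5.
Adding: ||u||_{H^1}^2 = 15399/7 + 15513/5 = 185586/35.


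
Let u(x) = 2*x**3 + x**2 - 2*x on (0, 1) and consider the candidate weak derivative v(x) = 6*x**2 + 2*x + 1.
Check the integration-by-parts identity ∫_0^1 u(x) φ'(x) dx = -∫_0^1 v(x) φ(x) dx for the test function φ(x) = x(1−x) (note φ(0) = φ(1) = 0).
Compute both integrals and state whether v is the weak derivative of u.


LHS = -2/15, RHS = -19/30. No, v is not the weak derivative of u.

u(x) = 2*x**3 + x**2 - 2*x, classical derivative u'(x) = 6*x**2 + 2*x - 2.
φ(x) = x(1−x), so φ'(x) = 1 - 2*x.
Note φ(0) = φ(1) = 0, so the boundary term u·φ vanishes.
LHS = ∫_0^1 u(x) φ'(x) dx = ∫_0^1 (-4*x^4 + 5*x^2 - 2*x) dx. Term by term:
  ∫_0^1 -4*x^4 dx = -4/5;  ∫_0^1 5*x^2 dx = 5/3;  ∫_0^1 -2*x dx = -1.
Sum: -4/5 + 5/3 − 1 = -2/15.
So LHS = -2/15.
∫_0^1 v(x) φ(x) dx = ∫_0^1 (-6*x^4 + 4*x^3 + x^2 + x) dx. Term by term:
  ∫_0^1 -6*x^4 dx = -6/5;  ∫_0^1 4*x^3 dx = 1;  ∫_0^1 x^2 dx = 1/3;
  ∫_0^1 x dx = 1/2.
Sum: -6/5 + 1 + 1/3 + 1/2 = 19/30.
So RHS = -∫_0^1 v(x) φ(x) dx = -19/30.
LHS − RHS = 1/2 ≠ 0, so the identity fails.
(For a valid weak derivative the identity must hold for EVERY test function, in particular this one. The failure shows v is NOT the weak derivative of u.)
Correct weak derivative would be u'(x) = 6*x**2 + 2*x - 2.


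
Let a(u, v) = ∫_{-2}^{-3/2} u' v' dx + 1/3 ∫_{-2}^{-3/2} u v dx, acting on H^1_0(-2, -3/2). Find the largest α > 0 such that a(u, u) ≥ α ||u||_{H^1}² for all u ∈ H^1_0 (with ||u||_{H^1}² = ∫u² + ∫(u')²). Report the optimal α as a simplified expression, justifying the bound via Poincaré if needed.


α = (1 + 12*π^2)/(3*(1 + 4*π^2))

Coercivity of a(·,·) on H^1_0(-2, -3/2) means a(u, u) ≥ α ||u||_{H^1}² for every u ∈ H^1_0.
The interval has length L = 1/2, and Poincaré/coercivity depend only on L. Here a(u, u) = ∫(u')² + (1/3)·∫u².
Here 0 < c = 1/3 < 1. The condition a(u,u) ≥ α||u||_{H^1}² reads (1−α)∫(u')² ≥ (α−c)∫u². Any admissible α is ≤ 1 (rapidly oscillating u have ∫u²/∫(u')² → 0), and α = 1 would force 0 ≥ (1−c)∫u², impossible since c < 1; so 1−α > 0. By the sharp Poincaré inequality on H^1_0 of an interval of length L, ∫(u')² ≥ (π/L)²∫u² with equality for the first sine mode sin(π(x−x₀)/L) (x₀ the left endpoint), so the inequality holds for all u iff (1−α)(π/L)² ≥ α − c, i.e. α ≤ ((π/L)² + c)/((π/L)² + 1) = (1 + c(L/π)²)/(1 + (L/π)²). With (π/L)² = 4*π^2 and c = 1/3, the largest admissible constant is α = ((π/L)² + c)/((π/L)² + 1).
Simplifying, α = (1 + 12*π^2)/(3*(1 + 4*π^2)).


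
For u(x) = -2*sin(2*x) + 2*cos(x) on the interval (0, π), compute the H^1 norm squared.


||u||_{H^1(0,π)}^2 = -64/3 + 14*π

u'(x) = -2*sin(x) - 4*cos(2*x).
Expand u² and (u')² and integrate term by term on (0, π), using: for integers n ≥ 1, ∫_0^π sin²(nx) dx = ∫_0^π cos²(nx) dx = π/2; for n ≠ n', ∫_0^π sin(nx)sin(n'x) dx = ∫_0^π cos(nx)cos(n'x) dx = 0; and by product-to-sum, ∫_0^π sin(nx)cos(n'x) dx = ½∫_0^π [sin((n+n')x) + sin((n−n')x)] dx, which is 0 when n+n' is even and 2n/(n²−n'²) when n+n' is odd (it need not vanish on (0, π)).
  u² squared terms: (-2)²·∫sin(2x)² dx = 4·π/2 = 2*π;  (2)²·∫cos(x)² dx = 4·π/2 = 2*π.
  u² cross terms: 2·(-2)·(2)·∫sin(2x)·cos(x) dx = -8·(4/3) = -32/3.
  So ∫_0^π u² dx = 2*π + 2*π − 32/3 = -32/3 + 4*π.
  (u')² squared terms: (-4)²·∫cos(2x)² dx = 16·π/2 = 8*π;  (-2)²·∫sin(x)² dx = 4·π/2 = 2*π.
  (u')² cross terms: 2·(-4)·(-2)·∫cos(2x)·sin(x) dx = 16·(-2/3) = -32/3.
  So ∫_0^π (u')² dx = 8*π + 2*π − 32/3 = -32/3 + 10*π.
||u||_{H^1}^2 = (-32/3 + 4*π) + (-32/3 + 10*π) = -64/3 + 14*π.


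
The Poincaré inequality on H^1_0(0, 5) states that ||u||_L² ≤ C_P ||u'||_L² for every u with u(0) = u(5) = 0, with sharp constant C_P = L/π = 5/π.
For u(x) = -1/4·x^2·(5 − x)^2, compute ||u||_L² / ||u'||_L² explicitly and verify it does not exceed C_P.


||u||_L² / ||u'||_L² = 5*sqrt(3)/6 < C_P = 5/π.

u(x) = -1/4·x^2·(5 − x)^2, so u'(x) = x*(x*(5 - x) - (x - 5)^2)/2.
u(x) = -1/4·x^2·(5 − x)^2 vanishes at x = 0 and x = 5, so u ∈ H^1_0(0, 5). Differentiate via the product rule and integrate the resulting polynomials term by term.
  ∫_0^5 u² dx = ∫_0^5 (x^8/16 - 5*x^7/4 + 75*x^6/8 - 125*x^5/4 + 625*x^4/16) dx. Term by term:
    ∫_0^5 x^8/16 dx = 1953125/144;  ∫_0^5 -5*x^7/4 dx = -1953125/32;  ∫_0^5 75*x^6/8 dx = 5859375/56;
    ∫_0^5 -125*x^5/4 dx = -1953125/24;  ∫_0^5 625*x^4/16 dx = 390625/16.
  Sum: 1953125/144 − 1953125/32 + 5859375/56 − 1953125/24 + 390625/16 = 390625/2016.
  ∫_0^5 (u')² dx = ∫_0^5 (x^6 - 15*x^5 + 325*x^4/4 - 375*x^3/2 + 625*x^2/4) dx. Term by term:
    ∫_0^5 x^6 dx = 78125/7;  ∫_0^5 -15*x^5 dx = -78125/2;  ∫_0^5 325*x^4/4 dx = 203125/4;
    ∫_0^5 -375*x^3/2 dx = -234375/8;  ∫_0^5 625*x^2/4 dx = 78125/12.
  Sum: 78125/7 − 78125/2 + 203125/4 − 234375/8 + 78125/12 = 15625/168.
∫_0^5 u² dx = 390625/2016, so ||u||_L² = 625*sqrt(14)/168.
∫_0^5 (u')² dx = 15625/168, so ||u'||_L² = 125*sqrt(42)/84.
Ratio ||u||_L² / ||u'||_L² = 5*sqrt(3)/6.
Sharp Poincaré constant on H^1_0(0, 5) is C_P = L/π = 5/π, achieved by sin(π/5·x).
A polynomial bump cannot attain the sharp Poincaré constant (only the first sine eigenfunction does), so the ratio is strictly less than C_P, consistent with ||u||_L² ≤ C_P ||u'||_L².


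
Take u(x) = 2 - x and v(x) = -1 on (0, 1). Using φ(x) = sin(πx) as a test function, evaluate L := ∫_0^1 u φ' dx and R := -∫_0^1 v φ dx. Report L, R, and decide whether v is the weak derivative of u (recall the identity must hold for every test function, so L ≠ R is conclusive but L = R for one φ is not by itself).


LHS = 2/π, RHS = 2/π. Yes, v = u' weakly.

u(x) = 2 - x, classical derivative u'(x) = -1.
φ(x) = sin(πx), so φ'(x) = π*cos(π*x).
Note φ(0) = φ(1) = 0, so the boundary term u·φ vanishes.
LHS = ∫_0^1 u(x) φ'(x) dx = ∫_0^1 (-π*x*cos(π*x) + 2*π*cos(π*x)) dx. Term by term:
  ∫_0^1 2*π*cos(π*x) dx = 0;  ∫_0^1 -π*x*cos(π*x) dx = 2/π.
Sum: 0 + 2/π = 2/π.
So LHS = 2/π.
∫_0^1 v(x) φ(x) dx = ∫_0^1 (-sin(π*x)) dx. Term by term:
  ∫_0^1 -sin(π*x) dx = -2/π.
So RHS = -∫_0^1 v(x) φ(x) dx = 2/π.
LHS = RHS, so the identity holds for this test φ.
Moreover u is smooth here and v(x) = u'(x) = -1 pointwise, so the identity holds for every test function. Hence v is the weak derivative of u.


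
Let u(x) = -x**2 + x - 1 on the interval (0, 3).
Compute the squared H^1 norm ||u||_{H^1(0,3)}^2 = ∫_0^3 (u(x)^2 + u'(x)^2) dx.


||u||_{H^1}^2 = 501/10

The H^1 norm (squared) on an interval (0, L) is
  ||u||_{H^1}^2 = ∫_0^L u(x)^2 dx + ∫_0^L u'(x)^2 dx.
Compute u'(x) = 1 - 2*x.
Then u(x)^2 = x**4 - 2*x**3 + 3*x**2 - 2*x + 1 and u'(x)^2 = 4*x**2 - 4*x + 1.
Integrate each monomial from 0 to 3 using ∫_0^3 c·x^n dx = c·3^(n+1)/(n+1):
  ∫_0^3 u(x)^2 dx = ∫_0^3 (x^4 - 2*x^3 + 3*x^2 - 2*x + 1) dx. Term by term:
    ∫_0^3 x^4 dx = 243/5;  ∫_0^3 -2*x^3 dx = -81/2;  ∫_0^3 3*x^2 dx = 27;
    ∫_0^3 -2*x dx = -9;  ∫_0^3 1 dx = 3.
  Sum: 243/5 − 81/2 + 27 − 9 + 3 = 291/10.
  ∫_0^3 u'(x)^2 dx = ∫_0^3 (4*x^2 - 4*x + 1) dx. Term by term:
    ∫_0^3 4*x^2 dx = 36;  ∫_0^3 -4*x dx = -18;  ∫_0^3 1 dx = 3.
  Sum: 36 − 18 + 3 = 21.
Adding: ||u||_{H^1}^2 = 291/10 + 21 = 501/10.


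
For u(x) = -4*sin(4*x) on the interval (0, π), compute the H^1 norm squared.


||u||_{H^1(0,π)}^2 = 136*π

u'(x) = -16*cos(4*x).
Expand u² and (u')² and integrate term by term on (0, π), using: for integers n ≥ 1, ∫_0^π sin²(nx) dx = ∫_0^π cos²(nx) dx = π/2; for n ≠ n', ∫_0^π sin(nx)sin(n'x) dx = ∫_0^π cos(nx)cos(n'x) dx = 0; and by product-to-sum, ∫_0^π sin(nx)cos(n'x) dx = ½∫_0^π [sin((n+n')x) + sin((n−n')x)] dx, which is 0 when n+n' is even and 2n/(n²−n'²) when n+n' is odd (it need not vanish on (0, π)).
  u² squared terms: (-4)²·∫sin(4x)² dx = 16·π/2 = 8*π.
  So ∫_0^π u² dx = 8*π.
  (u')² squared terms: (-16)²·∫cos(4x)² dx = 256·π/2 = 128*π.
  So ∫_0^π (u')² dx = 128*π.
||u||_{H^1}^2 = (8*π) + (128*π) = 136*π.


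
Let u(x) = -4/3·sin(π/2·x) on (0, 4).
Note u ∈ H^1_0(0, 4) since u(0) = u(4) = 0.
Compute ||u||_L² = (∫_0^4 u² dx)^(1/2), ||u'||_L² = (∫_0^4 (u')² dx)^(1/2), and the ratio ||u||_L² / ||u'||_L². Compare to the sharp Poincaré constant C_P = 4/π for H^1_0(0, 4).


||u||_L² / ||u'||_L² = 2/π < C_P = 4/π.

u(x) = -4/3·sin(π/2·x), so u'(x) = -2*π*cos(π*x/2)/3.
Writing u(x) = A·sin(kπx/L) with A = -4/3 and k = 2, use ∫_0^L sin²(kπx/L) dx = L/2 and ∫_0^L cos²(kπx/L) dx = L/2.
u² = 16/9·sin²(π/2·x) and (u')² = 4*π^2/9·cos²(π/2·x), and each of sin², cos² integrates to L/2 = 2 over (0, 4).
∫_0^4 u² dx = 32/9, so ||u||_L² = 4*sqrt(2)/3.
∫_0^4 (u')² dx = 8*π^2/9, so ||u'||_L² = 2*sqrt(2)*π/3.
Ratio ||u||_L² / ||u'||_L² = 2/π.
Sharp Poincaré constant on H^1_0(0, 4) is C_P = L/π = 4/π, achieved by sin(π/4·x).
This is the k = 2 harmonic; the ratio L/(kπ) is strictly less than C_P = L/π, consistent with the sharp inequality ||u||_L² ≤ C_P ||u'||_L².


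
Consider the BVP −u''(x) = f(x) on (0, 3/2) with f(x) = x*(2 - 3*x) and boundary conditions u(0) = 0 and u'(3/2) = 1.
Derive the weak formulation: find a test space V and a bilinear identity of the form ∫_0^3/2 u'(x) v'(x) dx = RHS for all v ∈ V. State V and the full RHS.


V = {v ∈ H^1(0, 3/2) : v(0) = 0} (test functions vanish at x = 0 where u is specified); weak form: ∫_0^3/2 u'v' dx = ∫_0^3/2 (x*(2 - 3*x)) v dx + v(3/2) for all v ∈ V.

Multiply both sides by a test function v and integrate from 0 to 3/2:
  ∫_0^3/2 −u''(x) v(x) dx = ∫_0^3/2 f(x) v(x) dx.
Integrate the LHS by parts once:
  ∫_0^3/2 −u'' v dx = −[u'(x) v(x)]_0^3/2 + ∫_0^3/2 u'(x) v'(x) dx.
Thus ∫_0^3/2 u'(x) v'(x) dx = ∫_0^3/2 f(x) v(x) dx + [u'(x) v(x)]_0^3/2.
Choose V so that boundary terms are either known or forced to vanish.
Mixed BC: u(0) = 0 (Dirichlet) and u'(3/2) = 1 (Neumann). Define V = {v ∈ H^1(0, 3/2) : v(0) = 0}. Then [u' v]_0^3/2 = u'(3/2)·v(3/2) − u'(0)·0 = v(3/2).
Weak formulation: find u (satisfying any essential BC) such that ∫_0^3/2 u'(x) v'(x) dx = ∫_0^3/2 f v dx + v(3/2) for all v ∈ V (Dirichlet at 0 absorbed into V; Neumann datum at x = 3/2 contributes the boundary term).
Substituting f(x) = x*(2 - 3*x), the right-hand side is ∫_0^3/2 (x*(2 - 3*x)) v dx + v(3/2).


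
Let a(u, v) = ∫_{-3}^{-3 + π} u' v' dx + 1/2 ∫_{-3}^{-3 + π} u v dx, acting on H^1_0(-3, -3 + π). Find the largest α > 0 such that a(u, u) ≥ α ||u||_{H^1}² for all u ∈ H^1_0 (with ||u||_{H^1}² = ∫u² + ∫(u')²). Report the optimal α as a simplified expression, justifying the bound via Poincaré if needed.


α = 3/4

Coercivity of a(·,·) on H^1_0(-3, -3 + π) means a(u, u) ≥ α ||u||_{H^1}² for every u ∈ H^1_0.
The interval has length L = π, and Poincaré/coercivity depend only on L. Here a(u, u) = ∫(u')² + (1/2)·∫u².
Here 0 < c = 1/2 < 1. The condition a(u,u) ≥ α||u||_{H^1}² reads (1−α)∫(u')² ≥ (α−c)∫u². Any admissible α is ≤ 1 (rapidly oscillating u have ∫u²/∫(u')² → 0), and α = 1 would force 0 ≥ (1−c)∫u², impossible since c < 1; so 1−α > 0. By the sharp Poincaré inequality on H^1_0 of an interval of length L, ∫(u')² ≥ (π/L)²∫u² with equality for the first sine mode sin(π(x−x₀)/L) (x₀ the left endpoint), so the inequality holds for all u iff (1−α)(π/L)² ≥ α − c, i.e. α ≤ ((π/L)² + c)/((π/L)² + 1) = (1 + c(L/π)²)/(1 + (L/π)²). With (π/L)² = 1 and c = 1/2, the largest admissible constant is α = ((π/L)² + c)/((π/L)² + 1).
Simplifying, α = 3/4.


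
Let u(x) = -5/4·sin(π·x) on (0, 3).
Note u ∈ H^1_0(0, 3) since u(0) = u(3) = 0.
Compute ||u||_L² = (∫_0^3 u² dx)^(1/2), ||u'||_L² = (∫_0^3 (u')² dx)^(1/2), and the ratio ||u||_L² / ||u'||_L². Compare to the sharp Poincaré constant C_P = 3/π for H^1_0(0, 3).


||u||_L² / ||u'||_L² = 1/π < C_P = 3/π.

u(x) = -5/4·sin(π·x), so u'(x) = -5*π*cos(π*x)/4.
Writing u(x) = A·sin(kπx/L) with A = -5/4 and k = 3, use ∫_0^L sin²(kπx/L) dx = L/2 and ∫_0^L cos²(kπx/L) dx = L/2.
u² = 25/16·sin²(π·x) and (u')² = 25*π^2/16·cos²(π·x), and each of sin², cos² integrates to L/2 = 3/2 over (0, 3).
∫_0^3 u² dx = 75/32, so ||u||_L² = 5*sqrt(6)/8.
∫_0^3 (u')² dx = 75*π^2/32, so ||u'||_L² = 5*sqrt(6)*π/8.
Ratio ||u||_L² / ||u'||_L² = 1/π.
Sharp Poincaré constant on H^1_0(0, 3) is C_P = L/π = 3/π, achieved by sin(π/3·x).
This is the k = 3 harmonic; the ratio L/(kπ) is strictly less than C_P = L/π, consistent with the sharp inequality ||u||_L² ≤ C_P ||u'||_L².


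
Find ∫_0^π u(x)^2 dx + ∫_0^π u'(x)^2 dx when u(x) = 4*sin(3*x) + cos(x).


||u||_{H^1(0,π)}^2 = 81*π

u'(x) = -sin(x) + 12*cos(3*x).
Expand u² and (u')² and integrate term by term on (0, π), using: for integers n ≥ 1, ∫_0^π sin²(nx) dx = ∫_0^π cos²(nx) dx = π/2; for n ≠ n', ∫_0^π sin(nx)sin(n'x) dx = ∫_0^π cos(nx)cos(n'x) dx = 0; and by product-to-sum, ∫_0^π sin(nx)cos(n'x) dx = ½∫_0^π [sin((n+n')x) + sin((n−n')x)] dx, which is 0 when n+n' is even and 2n/(n²−n'²) when n+n' is odd (it need not vanish on (0, π)).
  u² squared terms: (4)²·∫sin(3x)² dx = 16·π/2 = 8*π;  (1)²·∫cos(x)² dx = 1·π/2 = π/2.
  u² cross terms: 2·(4)·(1)·∫sin(3x)·cos(x) dx = 8·(0) = 0.
  So ∫_0^π u² dx = 8*π + π/2 + 0 = 17*π/2.
  (u')² squared terms: (-1)²·∫sin(x)² dx = 1·π/2 = π/2;  (12)²·∫cos(3x)² dx = 144·π/2 = 72*π.
  (u')² cross terms: 2·(-1)·(12)·∫sin(x)·cos(3x) dx = -24·(0) = 0.
  So ∫_0^π (u')² dx = π/2 + 72*π + 0 = 145*π/2.
||u||_{H^1}^2 = (17*π/2) + (145*π/2) = 81*π.


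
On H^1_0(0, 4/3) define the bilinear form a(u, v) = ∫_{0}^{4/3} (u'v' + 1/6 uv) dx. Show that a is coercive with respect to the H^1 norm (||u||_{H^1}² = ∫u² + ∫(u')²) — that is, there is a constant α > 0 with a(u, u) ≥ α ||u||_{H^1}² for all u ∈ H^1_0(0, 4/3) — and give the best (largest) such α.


α = (8 + 27*π^2)/(3*(16 + 9*π^2))

Coercivity of a(·,·) on H^1_0(0, 4/3) means a(u, u) ≥ α ||u||_{H^1}² for every u ∈ H^1_0.
The interval has length L = 4/3, and Poincaré/coercivity depend only on L. Here a(u, u) = ∫(u')² + (1/6)·∫u².
Here 0 < c = 1/6 < 1. The condition a(u,u) ≥ α||u||_{H^1}² reads (1−α)∫(u')² ≥ (α−c)∫u². Any admissible α is ≤ 1 (rapidly oscillating u have ∫u²/∫(u')² → 0), and α = 1 would force 0 ≥ (1−c)∫u², impossible since c < 1; so 1−α > 0. By the sharp Poincaré inequality on H^1_0 of an interval of length L, ∫(u')² ≥ (π/L)²∫u² with equality for the first sine mode sin(π(x−x₀)/L) (x₀ the left endpoint), so the inequality holds for all u iff (1−α)(π/L)² ≥ α − c, i.e. α ≤ ((π/L)² + c)/((π/L)² + 1) = (1 + c(L/π)²)/(1 + (L/π)²). With (π/L)² = 9*π^2/16 and c = 1/6, the largest admissible constant is α = ((π/L)² + c)/((π/L)² + 1).
Simplifying, α = (8 + 27*π^2)/(3*(16 + 9*π^2)).


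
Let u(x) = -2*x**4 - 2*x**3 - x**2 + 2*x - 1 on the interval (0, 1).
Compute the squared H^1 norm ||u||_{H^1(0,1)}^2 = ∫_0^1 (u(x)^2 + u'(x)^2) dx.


||u||_{H^1}^2 = 2041/63

The H^1 norm (squared) on an interval (0, L) is
  ||u||_{H^1}^2 = ∫_0^L u(x)^2 dx + ∫_0^L u'(x)^2 dx.
Compute u'(x) = -8*x**3 - 6*x**2 - 2*x + 2.
Then u(x)^2 = 4*x**8 + 8*x**7 + 8*x**6 - 4*x**5 - 3*x**4 + 6*x**2 - 4*x + 1 and u'(x)^2 = 64*x**6 + 96*x**5 + 68*x**4 - 8*x**3 - 20*x**2 - 8*x + 4.
Integrate each monomial from 0 to 1 using ∫_0^1 c·x^n dx = c·1^(n+1)/(n+1):
  ∫_0^1 u(x)^2 dx = ∫_0^1 (4*x^8 + 8*x^7 + 8*x^6 - 4*x^5 - 3*x^4 + 6*x^2 - 4*x + 1) dx. Term by term:
    ∫_0^1 4*x^8 dx = 4/9;  ∫_0^1 8*x^7 dx = 1;  ∫_0^1 8*x^6 dx = 8/7;
    ∫_0^1 -4*x^5 dx = -2/3;  ∫_0^1 -3*x^4 dx = -3/5;  ∫_0^1 6*x^2 dx = 2;
    ∫_0^1 -4*x dx = -2;  ∫_0^1 1 dx = 1.
  Sum: 4/9 + 1 + 8/7 − 2/3 − 3/5 + 2 − 2 + 1 = 731/315.
  ∫_0^1 u'(x)^2 dx = ∫_0^1 (64*x^6 + 96*x^5 + 68*x^4 - 8*x^3 - 20*x^2 - 8*x + 4) dx. Term by term:
    ∫_0^1 64*x^6 dx = 64/7;  ∫_0^1 96*x^5 dx = 16;  ∫_0^1 68*x^4 dx = 68/5;
    ∫_0^1 -8*x^3 dx = -2;  ∫_0^1 -20*x^2 dx = -20/3;  ∫_0^1 -8*x dx = -4;
    ∫_0^1 4 dx = 4.
  Sum: 64/7 + 16 + 68/5 − 2 − 20/3 − 4 + 4 = 3158/105.
Adding: ||u||_{H^1}^2 = 731/315 + 3158/105 = 2041/63.


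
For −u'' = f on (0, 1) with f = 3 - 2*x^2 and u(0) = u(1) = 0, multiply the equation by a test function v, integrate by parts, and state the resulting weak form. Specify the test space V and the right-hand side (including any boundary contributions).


V = H^1_0(0, 1) (so v(0) = v(1) = 0); weak form: ∫_0^1 u'v' dx = ∫_0^1 (3 - 2*x^2) v dx for all v ∈ V.

Multiply both sides by a test function v and integrate from 0 to 1:
  ∫_0^1 −u''(x) v(x) dx = ∫_0^1 f(x) v(x) dx.
Integrate the LHS by parts once:
  ∫_0^1 −u'' v dx = −[u'(x) v(x)]_0^1 + ∫_0^1 u'(x) v'(x) dx.
Thus ∫_0^1 u'(x) v'(x) dx = ∫_0^1 f(x) v(x) dx + [u'(x) v(x)]_0^1.
Choose V so that boundary terms are either known or forced to vanish.
u is Dirichlet: u(0) = u(1) = 0. Let V = H^1_0(0, 1); then v(0) = v(1) = 0, and [u' v]_0^1 = 0.
Weak formulation: find u (satisfying any essential BC) such that ∫_0^1 u'(x) v'(x) dx = ∫_0^1 f v dx for all v ∈ V.
Substituting f(x) = 3 - 2*x^2, the right-hand side is ∫_0^1 (3 - 2*x^2) v dx.


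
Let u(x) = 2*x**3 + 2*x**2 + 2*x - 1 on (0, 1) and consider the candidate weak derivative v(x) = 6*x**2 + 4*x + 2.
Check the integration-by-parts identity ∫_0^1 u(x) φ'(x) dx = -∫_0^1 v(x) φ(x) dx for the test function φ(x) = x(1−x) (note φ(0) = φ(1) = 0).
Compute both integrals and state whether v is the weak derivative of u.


LHS = -29/30, RHS = -29/30. Yes, v = u' weakly.

u(x) = 2*x**3 + 2*x**2 + 2*x - 1, classical derivative u'(x) = 6*x**2 + 4*x + 2.
φ(x) = x(1−x), so φ'(x) = 1 - 2*x.
Note φ(0) = φ(1) = 0, so the boundary term u·φ vanishes.
LHS = ∫_0^1 u(x) φ'(x) dx = ∫_0^1 (-4*x^4 - 2*x^3 - 2*x^2 + 4*x - 1) dx. Term by term:
  ∫_0^1 -4*x^4 dx = -4/5;  ∫_0^1 -2*x^3 dx = -1/2;  ∫_0^1 -2*x^2 dx = -2/3;
  ∫_0^1 4*x dx = 2;  ∫_0^1 -1 dx = -1.
Sum: -4/5 − 1/2 − 2/3 + 2 − 1 = -29/30.
So LHS = -29/30.
∫_0^1 v(x) φ(x) dx = ∫_0^1 (-6*x^4 + 2*x^3 + 2*x^2 + 2*x) dx. Term by term:
  ∫_0^1 -6*x^4 dx = -6/5;  ∫_0^1 2*x^3 dx = 1/2;  ∫_0^1 2*x^2 dx = 2/3;
  ∫_0^1 2*x dx = 1.
Sum: -6/5 + 1/2 + 2/3 + 1 = 29/30.
So RHS = -∫_0^1 v(x) φ(x) dx = -29/30.
LHS = RHS, so the identity holds for this test φ.
Moreover u is smooth here and v(x) = u'(x) = 6*x**2 + 4*x + 2 pointwise, so the identity holds for every test function. Hence v is the weak derivative of u.


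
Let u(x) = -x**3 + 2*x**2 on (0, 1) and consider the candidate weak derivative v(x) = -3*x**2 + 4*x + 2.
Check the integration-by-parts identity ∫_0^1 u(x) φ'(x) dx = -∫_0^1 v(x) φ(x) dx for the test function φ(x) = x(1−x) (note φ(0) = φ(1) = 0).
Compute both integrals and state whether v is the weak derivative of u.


LHS = -11/60, RHS = -31/60. No, v is not the weak derivative of u.

u(x) = -x**3 + 2*x**2, classical derivative u'(x) = -3*x**2 + 4*x.
φ(x) = x(1−x), so φ'(x) = 1 - 2*x.
Note φ(0) = φ(1) = 0, so the boundary term u·φ vanishes.
LHS = ∫_0^1 u(x) φ'(x) dx = ∫_0^1 (2*x^4 - 5*x^3 + 2*x^2) dx. Term by term:
  ∫_0^1 2*x^4 dx = 2/5;  ∫_0^1 -5*x^3 dx = -5/4;  ∫_0^1 2*x^2 dx = 2/3.
Sum: 2/5 − 5/4 + 2/3 = -11/60.
So LHS = -11/60.
∫_0^1 v(x) φ(x) dx = ∫_0^1 (3*x^4 - 7*x^3 + 2*x^2 + 2*x) dx. Term by term:
  ∫_0^1 3*x^4 dx = 3/5;  ∫_0^1 -7*x^3 dx = -7/4;  ∫_0^1 2*x^2 dx = 2/3;
  ∫_0^1 2*x dx = 1.
Sum: 3/5 − 7/4 + 2/3 + 1 = 31/60.
So RHS = -∫_0^1 v(x) φ(x) dx = -31/60.
LHS − RHS = 1/3 ≠ 0, so the identity fails.
(For a valid weak derivative the identity must hold for EVERY test function, in particular this one. The failure shows v is NOT the weak derivative of u.)
Correct weak derivative would be u'(x) = -3*x**2 + 4*x.


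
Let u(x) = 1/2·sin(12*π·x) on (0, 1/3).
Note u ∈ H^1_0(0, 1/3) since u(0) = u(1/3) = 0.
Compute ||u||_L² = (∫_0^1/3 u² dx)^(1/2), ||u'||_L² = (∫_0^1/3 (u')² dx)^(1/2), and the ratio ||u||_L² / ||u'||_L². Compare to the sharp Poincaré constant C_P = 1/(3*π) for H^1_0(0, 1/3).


||u||_L² / ||u'||_L² = 1/(12*π) < C_P = 1/(3*π).

u(x) = 1/2·sin(12*π·x), so u'(x) = 6*π*cos(12*π*x).
Writing u(x) = A·sin(kπx/L) with A = 1/2 and k = 4, use ∫_0^L sin²(kπx/L) dx = L/2 and ∫_0^L cos²(kπx/L) dx = L/2.
u² = 1/4·sin²(12*π·x) and (u')² = 36*π^2·cos²(12*π·x), and each of sin², cos² integrates to L/2 = 1/6 over (0, 1/3).
∫_0^1/3 u² dx = 1/24, so ||u||_L² = sqrt(6)/12.
∫_0^1/3 (u')² dx = 6*π^2, so ||u'||_L² = sqrt(6)*π.
Ratio ||u||_L² / ||u'||_L² = 1/(12*π).
Sharp Poincaré constant on H^1_0(0, 1/3) is C_P = L/π = 1/(3*π), achieved by sin(3*π·x).
This is the k = 4 harmonic; the ratio L/(kπ) is strictly less than C_P = L/π, consistent with the sharp inequality ||u||_L² ≤ C_P ||u'||_L².


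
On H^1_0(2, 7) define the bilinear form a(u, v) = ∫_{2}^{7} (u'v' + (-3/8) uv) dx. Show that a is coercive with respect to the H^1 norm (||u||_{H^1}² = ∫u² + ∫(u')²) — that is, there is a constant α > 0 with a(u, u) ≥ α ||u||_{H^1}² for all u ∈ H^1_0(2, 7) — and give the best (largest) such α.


α = (-75/8 + π^2)/(π^2 + 25)

Coercivity of a(·,·) on H^1_0(2, 7) means a(u, u) ≥ α ||u||_{H^1}² for every u ∈ H^1_0.
The interval has length L = 5, and Poincaré/coercivity depend only on L. Here a(u, u) = ∫(u')² + (-3/8)·∫u².
Here c = -3/8 < 0 with |c| < (π/L)² = π^2/25, so coercivity still holds. The condition a(u,u) ≥ α||u||_{H^1}² reads (1−α)∫(u')² ≥ (α−c)∫u². Any admissible α is ≤ 1 (rapidly oscillating u have ∫u²/∫(u')² → 0), and α = 1 would force 0 ≥ (1−c)∫u², impossible since c < 1; so 1−α > 0. By the sharp Poincaré inequality on H^1_0 of an interval of length L, ∫(u')² ≥ (π/L)²∫u² with equality for the first sine mode sin(π(x−x₀)/L) (x₀ the left endpoint), so the inequality holds for all u iff (1−α)(π/L)² ≥ α − c, i.e. α ≤ ((π/L)² + c)/((π/L)² + 1) = (1 + c(L/π)²)/(1 + (L/π)²). (Direct route, valid since c ≤ 0: Poincaré gives c∫u² ≥ c(L/π)²∫(u')², so a(u,u) ≥ (1 + c(L/π)²)∫(u')², while ||u||_{H^1}² ≤ (1 + (L/π)²)∫(u')²; dividing yields the same α.) With (π/L)² = π^2/25 and c = -3/8, the largest admissible constant is α = ((π/L)² + c)/((π/L)² + 1).
Simplifying, α = (-75/8 + π^2)/(π^2 + 25).


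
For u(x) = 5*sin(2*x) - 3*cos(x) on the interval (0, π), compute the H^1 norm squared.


||u||_{H^1(0,π)}^2 = -80 + 143*π/2

u'(x) = 3*sin(x) + 10*cos(2*x).
Expand u² and (u')² and integrate term by term on (0, π), using: for integers n ≥ 1, ∫_0^π sin²(nx) dx = ∫_0^π cos²(nx) dx = π/2; for n ≠ n', ∫_0^π sin(nx)sin(n'x) dx = ∫_0^π cos(nx)cos(n'x) dx = 0; and by product-to-sum, ∫_0^π sin(nx)cos(n'x) dx = ½∫_0^π [sin((n+n')x) + sin((n−n')x)] dx, which is 0 when n+n' is even and 2n/(n²−n'²) when n+n' is odd (it need not vanish on (0, π)).
  u² squared terms: (-3)²·∫cos(x)² dx = 9·π/2 = 9*π/2;  (5)²·∫sin(2x)² dx = 25·π/2 = 25*π/2.
  u² cross terms: 2·(-3)·(5)·∫cos(x)·sin(2x) dx = -30·(4/3) = -40.
  So ∫_0^π u² dx = 9*π/2 + 25*π/2 − 40 = -40 + 17*π.
  (u')² squared terms: (3)²·∫sin(x)² dx = 9·π/2 = 9*π/2;  (10)²·∫cos(2x)² dx = 100·π/2 = 50*π.
  (u')² cross terms: 2·(3)·(10)·∫sin(x)·cos(2x) dx = 60·(-2/3) = -40.
  So ∫_0^π (u')² dx = 9*π/2 + 50*π − 40 = -40 + 109*π/2.
||u||_{H^1}^2 = (-40 + 17*π) + (-40 + 109*π/2) = -80 + 143*π/2.


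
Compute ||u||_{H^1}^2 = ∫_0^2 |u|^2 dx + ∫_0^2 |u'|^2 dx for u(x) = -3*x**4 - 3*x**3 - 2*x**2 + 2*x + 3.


||u||_{H^1}^2 = 767642/105

The H^1 norm (squared) on an interval (0, L) is
  ||u||_{H^1}^2 = ∫_0^L u(x)^2 dx + ∫_0^L u'(x)^2 dx.
Compute u'(x) = -12*x**3 - 9*x**2 - 4*x + 2.
Then u(x)^2 = 9*x**8 + 18*x**7 + 21*x**6 - 26*x**4 - 26*x**3 - 8*x**2 + 12*x + 9 and u'(x)^2 = 144*x**6 + 216*x**5 + 177*x**4 + 24*x**3 - 20*x**2 - 16*x + 4.
Integrate each monomial from 0 to 2 using ∫_0^2 c·x^n dx = c·2^(n+1)/(n+1):
  ∫_0^2 u(x)^2 dx = ∫_0^2 (9*x^8 + 18*x^7 + 21*x^6 - 26*x^4 - 26*x^3 - 8*x^2 + 12*x + 9) dx. Term by term:
    ∫_0^2 9*x^8 dx = 512;  ∫_0^2 18*x^7 dx = 576;  ∫_0^2 21*x^6 dx = 384;
    ∫_0^2 -26*x^4 dx = -832/5;  ∫_0^2 -26*x^3 dx = -104;  ∫_0^2 -8*x^2 dx = -64/3;
    ∫_0^2 12*x dx = 24;  ∫_0^2 9 dx = 18.
  Sum: 512 + 576 + 384 − 832/5 − 104 − 64/3 + 24 + 18 = 18334/15.
  ∫_0^2 u'(x)^2 dx = ∫_0^2 (144*x^6 + 216*x^5 + 177*x^4 + 24*x^3 - 20*x^2 - 16*x + 4) dx. Term by term:
    ∫_0^2 144*x^6 dx = 18432/7;  ∫_0^2 216*x^5 dx = 2304;  ∫_0^2 177*x^4 dx = 5664/5;
    ∫_0^2 24*x^3 dx = 96;  ∫_0^2 -20*x^2 dx = -160/3;  ∫_0^2 -16*x dx = -32;
    ∫_0^2 4 dx = 8.
  Sum: 18432/7 + 2304 + 5664/5 + 96 − 160/3 − 32 + 8 = 639304/105.
Adding: ||u||_{H^1}^2 = 18334/15 + 639304/105 = 767642/105.


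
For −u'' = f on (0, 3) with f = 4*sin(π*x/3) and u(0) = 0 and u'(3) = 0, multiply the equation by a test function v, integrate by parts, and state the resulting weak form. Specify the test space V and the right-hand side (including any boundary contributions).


V = {v ∈ H^1(0, 3) : v(0) = 0} (test functions vanish at x = 0 where u is specified); weak form: ∫_0^3 u'v' dx = ∫_0^3 (4*sin(π*x/3)) v dx for all v ∈ V.

Multiply both sides by a test function v and integrate from 0 to 3:
  ∫_0^3 −u''(x) v(x) dx = ∫_0^3 f(x) v(x) dx.
Integrate the LHS by parts once:
  ∫_0^3 −u'' v dx = −[u'(x) v(x)]_0^3 + ∫_0^3 u'(x) v'(x) dx.
Thus ∫_0^3 u'(x) v'(x) dx = ∫_0^3 f(x) v(x) dx + [u'(x) v(x)]_0^3.
Choose V so that boundary terms are either known or forced to vanish.
Mixed BC: u(0) = 0 (Dirichlet) and u'(3) = 0 (Neumann). Define V = {v ∈ H^1(0, 3) : v(0) = 0}. Then [u' v]_0^3 = u'(3)·v(3) − u'(0)·0 = 0.
Weak formulation: find u (satisfying any essential BC) such that ∫_0^3 u'(x) v'(x) dx = ∫_0^3 f v dx for all v ∈ V (Dirichlet at 0 absorbed into V; the Neumann datum at x = 3 is zero, so no boundary term remains).
Substituting f(x) = 4*sin(π*x/3), the right-hand side is ∫_0^3 (4*sin(π*x/3)) v dx.


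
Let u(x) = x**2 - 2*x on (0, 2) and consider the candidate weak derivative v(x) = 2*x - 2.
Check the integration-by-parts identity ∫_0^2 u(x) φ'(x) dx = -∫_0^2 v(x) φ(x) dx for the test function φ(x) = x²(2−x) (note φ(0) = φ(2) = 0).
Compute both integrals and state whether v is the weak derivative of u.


LHS = -8/15, RHS = -8/15. Yes, v = u' weakly.

u(x) = x**2 - 2*x, classical derivative u'(x) = 2*x - 2.
φ(x) = x²(2−x), so φ'(x) = x*(4 - 3*x).
Note φ(0) = φ(2) = 0, so the boundary term u·φ vanishes.
LHS = ∫_0^2 u(x) φ'(x) dx = ∫_0^2 (-3*x^4 + 10*x^3 - 8*x^2) dx. Term by term:
  ∫_0^2 -3*x^4 dx = -96/5;  ∫_0^2 10*x^3 dx = 40;  ∫_0^2 -8*x^2 dx = -64/3.
Sum: -96/5 + 40 − 64/3 = -8/15.
So LHS = -8/15.
∫_0^2 v(x) φ(x) dx = ∫_0^2 (-2*x^4 + 6*x^3 - 4*x^2) dx. Term by term:
  ∫_0^2 -2*x^4 dx = -64/5;  ∫_0^2 6*x^3 dx = 24;  ∫_0^2 -4*x^2 dx = -32/3.
Sum: -64/5 + 24 − 32/3 = 8/15.
So RHS = -∫_0^2 v(x) φ(x) dx = -8/15.
LHS = RHS, so the identity holds for this test φ.
Moreover u is smooth here and v(x) = u'(x) = 2*x - 2 pointwise, so the identity holds for every test function. Hence v is the weak derivative of u.


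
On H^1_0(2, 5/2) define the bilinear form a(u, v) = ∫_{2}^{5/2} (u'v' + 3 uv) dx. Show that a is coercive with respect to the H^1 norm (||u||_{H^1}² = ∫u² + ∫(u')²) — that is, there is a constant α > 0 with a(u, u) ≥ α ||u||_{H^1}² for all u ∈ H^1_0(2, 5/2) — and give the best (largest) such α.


α = 1

Coercivity of a(·,·) on H^1_0(2, 5/2) means a(u, u) ≥ α ||u||_{H^1}² for every u ∈ H^1_0.
The interval has length L = 1/2, and Poincaré/coercivity depend only on L. Here a(u, u) = ∫(u')² + (3)·∫u².
Here c = 3 ≥ 1, so a(u,u) = ∫(u')² + c∫u² ≥ ∫(u')² + ∫u² = ||u||_{H^1}², i.e. α = 1 works. No larger α is possible: a(u,u) ≥ α||u||_{H^1}² means (1−α)∫(u')² ≥ (α−c)∫u², and for the modes u_n = sin(nπ(x−x₀)/L) (x₀ the left endpoint) one has ∫u_n²/∫(u_n')² = (L/(nπ))² → 0, so a(u_n,u_n)/||u_n||_{H^1}² → 1. Hence the optimal constant is α = 1.
Therefore α = 1.


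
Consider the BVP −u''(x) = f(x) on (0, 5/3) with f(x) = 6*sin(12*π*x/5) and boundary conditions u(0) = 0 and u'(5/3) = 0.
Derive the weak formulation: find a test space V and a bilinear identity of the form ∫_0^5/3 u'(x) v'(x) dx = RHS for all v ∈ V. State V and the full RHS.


V = {v ∈ H^1(0, 5/3) : v(0) = 0} (test functions vanish at x = 0 where u is specified); weak form: ∫_0^5/3 u'v' dx = ∫_0^5/3 (6*sin(12*π*x/5)) v dx for all v ∈ V.

Multiply both sides by a test function v and integrate from 0 to 5/3:
  ∫_0^5/3 −u''(x) v(x) dx = ∫_0^5/3 f(x) v(x) dx.
Integrate the LHS by parts once:
  ∫_0^5/3 −u'' v dx = −[u'(x) v(x)]_0^5/3 + ∫_0^5/3 u'(x) v'(x) dx.
Thus ∫_0^5/3 u'(x) v'(x) dx = ∫_0^5/3 f(x) v(x) dx + [u'(x) v(x)]_0^5/3.
Choose V so that boundary terms are either known or forced to vanish.
Mixed BC: u(0) = 0 (Dirichlet) and u'(5/3) = 0 (Neumann). Define V = {v ∈ H^1(0, 5/3) : v(0) = 0}. Then [u' v]_0^5/3 = u'(5/3)·v(5/3) − u'(0)·0 = 0.
Weak formulation: find u (satisfying any essential BC) such that ∫_0^5/3 u'(x) v'(x) dx = ∫_0^5/3 f v dx for all v ∈ V (Dirichlet at 0 absorbed into V; the Neumann datum at x = 5/3 is zero, so no boundary term remains).
Substituting f(x) = 6*sin(12*π*x/5), the right-hand side is ∫_0^5/3 (6*sin(12*π*x/5)) v dx.


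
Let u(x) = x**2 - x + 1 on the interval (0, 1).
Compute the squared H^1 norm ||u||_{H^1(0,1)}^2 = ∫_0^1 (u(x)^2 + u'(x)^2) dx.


||u||_{H^1}^2 = 31/30

The H^1 norm (squared) on an interval (0, L) is
  ||u||_{H^1}^2 = ∫_0^L u(x)^2 dx + ∫_0^L u'(x)^2 dx.
Compute u'(x) = 2*x - 1.
Then u(x)^2 = x**4 - 2*x**3 + 3*x**2 - 2*x + 1 and u'(x)^2 = 4*x**2 - 4*x + 1.
Integrate each monomial from 0 to 1 using ∫_0^1 c·x^n dx = c·1^(n+1)/(n+1):
  ∫_0^1 u(x)^2 dx = ∫_0^1 (x^4 - 2*x^3 + 3*x^2 - 2*x + 1) dx. Term by term:
    ∫_0^1 x^4 dx = 1/5;  ∫_0^1 -2*x^3 dx = -1/2;  ∫_0^1 3*x^2 dx = 1;
    ∫_0^1 -2*x dx = -1;  ∫_0^1 1 dx = 1.
  Sum: 1/5 − 1/2 + 1 − 1 + 1 = 7/10.
  ∫_0^1 u'(x)^2 dx = ∫_0^1 (4*x^2 - 4*x + 1) dx. Term by term:
    ∫_0^1 4*x^2 dx = 4/3;  ∫_0^1 -4*x dx = -2;  ∫_0^1 1 dx = 1.
  Sum: 4/3 − 2 + 1 = 1/3.
Adding: ||u||_{H^1}^2 = 7/10 + 1/3 = 31/30.


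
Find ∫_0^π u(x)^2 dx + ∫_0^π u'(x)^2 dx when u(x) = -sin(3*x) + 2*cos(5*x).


||u||_{H^1(0,π)}^2 = 57*π

u'(x) = -10*sin(5*x) - 3*cos(3*x).
Expand u² and (u')² and integrate term by term on (0, π), using: for integers n ≥ 1, ∫_0^π sin²(nx) dx = ∫_0^π cos²(nx) dx = π/2; for n ≠ n', ∫_0^π sin(nx)sin(n'x) dx = ∫_0^π cos(nx)cos(n'x) dx = 0; and by product-to-sum, ∫_0^π sin(nx)cos(n'x) dx = ½∫_0^π [sin((n+n')x) + sin((n−n')x)] dx, which is 0 when n+n' is even and 2n/(n²−n'²) when n+n' is odd (it need not vanish on (0, π)).
  u² squared terms: (-1)²·∫sin(3x)² dx = 1·π/2 = π/2;  (2)²·∫cos(5x)² dx = 4·π/2 = 2*π.
  u² cross terms: 2·(-1)·(2)·∫sin(3x)·cos(5x) dx = -4·(0) = 0.
  So ∫_0^π u² dx = π/2 + 2*π + 0 = 5*π/2.
  (u')² squared terms: (-10)²·∫sin(5x)² dx = 100·π/2 = 50*π;  (-3)²·∫cos(3x)² dx = 9·π/2 = 9*π/2.
  (u')² cross terms: 2·(-10)·(-3)·∫sin(5x)·cos(3x) dx = 60·(0) = 0.
  So ∫_0^π (u')² dx = 50*π + 9*π/2 + 0 = 109*π/2.
||u||_{H^1}^2 = (5*π/2) + (109*π/2) = 57*π.


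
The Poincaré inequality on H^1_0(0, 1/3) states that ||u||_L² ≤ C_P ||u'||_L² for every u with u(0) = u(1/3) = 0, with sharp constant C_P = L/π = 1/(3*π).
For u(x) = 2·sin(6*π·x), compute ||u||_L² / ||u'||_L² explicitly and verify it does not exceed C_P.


||u||_L² / ||u'||_L² = 1/(6*π) < C_P = 1/(3*π).

u(x) = 2·sin(6*π·x), so u'(x) = 12*π*cos(6*π*x).
Writing u(x) = A·sin(kπx/L) with A = 2 and k = 2, use ∫_0^L sin²(kπx/L) dx = L/2 and ∫_0^L cos²(kπx/L) dx = L/2.
u² = 4·sin²(6*π·x) and (u')² = 144*π^2·cos²(6*π·x), and each of sin², cos² integrates to L/2 = 1/6 over (0, 1/3).
∫_0^1/3 u² dx = 2/3, so ||u||_L² = sqrt(6)/3.
∫_0^1/3 (u')² dx = 24*π^2, so ||u'||_L² = 2*sqrt(6)*π.
Ratio ||u||_L² / ||u'||_L² = 1/(6*π).
Sharp Poincaré constant on H^1_0(0, 1/3) is C_P = L/π = 1/(3*π), achieved by sin(3*π·x).
This is the k = 2 harmonic; the ratio L/(kπ) is strictly less than C_P = L/π, consistent with the sharp inequality ||u||_L² ≤ C_P ||u'||_L².


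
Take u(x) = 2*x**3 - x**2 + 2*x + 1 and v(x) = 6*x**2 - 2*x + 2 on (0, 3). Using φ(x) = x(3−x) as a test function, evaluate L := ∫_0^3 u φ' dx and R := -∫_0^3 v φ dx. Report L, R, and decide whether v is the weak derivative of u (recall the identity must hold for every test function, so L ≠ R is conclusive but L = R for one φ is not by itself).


LHS = -342/5, RHS = -342/5. Yes, v = u' weakly.

u(x) = 2*x**3 - x**2 + 2*x + 1, classical derivative u'(x) = 6*x**2 - 2*x + 2.
φ(x) = x(3−x), so φ'(x) = 3 - 2*x.
Note φ(0) = φ(3) = 0, so the boundary term u·φ vanishes.
LHS = ∫_0^3 u(x) φ'(x) dx = ∫_0^3 (-4*x^4 + 8*x^3 - 7*x^2 + 4*x + 3) dx. Term by term:
  ∫_0^3 -4*x^4 dx = -972/5;  ∫_0^3 8*x^3 dx = 162;  ∫_0^3 -7*x^2 dx = -63;
  ∫_0^3 4*x dx = 18;  ∫_0^3 3 dx = 9.
Sum: -972/5 + 162 − 63 + 18 + 9 = -342/5.
So LHS = -342/5.
∫_0^3 v(x) φ(x) dx = ∫_0^3 (-6*x^4 + 20*x^3 - 8*x^2 + 6*x) dx. Term by term:
  ∫_0^3 -6*x^4 dx = -1458/5;  ∫_0^3 20*x^3 dx = 405;  ∫_0^3 -8*x^2 dx = -72;
  ∫_0^3 6*x dx = 27.
Sum: -1458/5 + 405 − 72 + 27 = 342/5.
So RHS = -∫_0^3 v(x) φ(x) dx = -342/5.
LHS = RHS, so the identity holds for this test φ.
Moreover u is smooth here and v(x) = u'(x) = 6*x**2 - 2*x + 2 pointwise, so the identity holds for every test function. Hence v is the weak derivative of u.


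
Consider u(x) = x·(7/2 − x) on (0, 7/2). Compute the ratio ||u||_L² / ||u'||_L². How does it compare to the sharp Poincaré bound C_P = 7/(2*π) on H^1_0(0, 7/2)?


||u||_L² / ||u'||_L² = 7*sqrt(10)/20 < C_P = 7/(2*π).

u(x) = x·(7/2 − x), so u'(x) = 7/2 - 2*x.
u(x) = x·(7/2 − x) vanishes at x = 0 and x = 7/2, so u ∈ H^1_0(0, 7/2). Differentiate via the product rule and integrate the resulting polynomials term by term.
  ∫_0^7/2 u² dx = ∫_0^7/2 (x^4 - 7*x^3 + 49*x^2/4) dx. Term by term:
    ∫_0^7/2 x^4 dx = 16807/160;  ∫_0^7/2 -7*x^3 dx = -16807/64;  ∫_0^7/2 49*x^2/4 dx = 16807/96.
  Sum: 16807/160 − 16807/64 + 16807/96 = 16807/960.
  ∫_0^7/2 (u')² dx = ∫_0^7/2 (4*x^2 - 14*x + 49/4) dx. Term by term:
    ∫_0^7/2 4*x^2 dx = 343/6;  ∫_0^7/2 -14*x dx = -343/4;  ∫_0^7/2 49/4 dx = 343/8.
  Sum: 343/6 − 343/4 + 343/8 = 343/24.
∫_0^7/2 u² dx = 16807/960, so ||u||_L² = 49*sqrt(105)/120.
∫_0^7/2 (u')² dx = 343/24, so ||u'||_L² = 7*sqrt(42)/12.
Ratio ||u||_L² / ||u'||_L² = 7*sqrt(10)/20.
Sharp Poincaré constant on H^1_0(0, 7/2) is C_P = L/π = 7/(2*π), achieved by sin(2*π/7·x).
A polynomial bump cannot attain the sharp Poincaré constant (only the first sine eigenfunction does), so the ratio is strictly less than C_P, consistent with ||u||_L² ≤ C_P ||u'||_L².


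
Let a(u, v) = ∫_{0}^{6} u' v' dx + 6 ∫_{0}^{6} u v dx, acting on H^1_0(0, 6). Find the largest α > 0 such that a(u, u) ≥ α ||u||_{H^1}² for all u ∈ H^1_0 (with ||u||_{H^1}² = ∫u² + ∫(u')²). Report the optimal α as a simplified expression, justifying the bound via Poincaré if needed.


α = 1

Coercivity of a(·,·) on H^1_0(0, 6) means a(u, u) ≥ α ||u||_{H^1}² for every u ∈ H^1_0.
The interval has length L = 6, and Poincaré/coercivity depend only on L. Here a(u, u) = ∫(u')² + (6)·∫u².
Here c = 6 ≥ 1, so a(u,u) = ∫(u')² + c∫u² ≥ ∫(u')² + ∫u² = ||u||_{H^1}², i.e. α = 1 works. No larger α is possible: a(u,u) ≥ α||u||_{H^1}² means (1−α)∫(u')² ≥ (α−c)∫u², and for the modes u_n = sin(nπ(x−x₀)/L) (x₀ the left endpoint) one has ∫u_n²/∫(u_n')² = (L/(nπ))² → 0, so a(u_n,u_n)/||u_n||_{H^1}² → 1. Hence the optimal constant is α = 1.
Therefore α = 1.
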